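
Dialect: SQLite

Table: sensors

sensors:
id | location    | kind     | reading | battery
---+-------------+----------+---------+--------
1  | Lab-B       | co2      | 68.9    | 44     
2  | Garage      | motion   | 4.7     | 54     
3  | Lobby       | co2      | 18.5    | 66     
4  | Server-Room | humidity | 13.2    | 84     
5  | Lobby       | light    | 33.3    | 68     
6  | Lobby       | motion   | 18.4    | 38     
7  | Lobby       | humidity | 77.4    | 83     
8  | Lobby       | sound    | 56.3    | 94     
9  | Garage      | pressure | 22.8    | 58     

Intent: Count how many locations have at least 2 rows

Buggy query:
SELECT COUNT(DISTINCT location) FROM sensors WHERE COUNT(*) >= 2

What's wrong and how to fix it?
Bug: WHERE filters individual rows, not groups, so a group-level COUNT is invalid there

Fix: Use a subquery that GROUPs and filters with HAVING, then count its rows

Corrected query:
SELECT COUNT(*) FROM (SELECT location FROM sensors GROUP BY location HAVING COUNT(*) >= 2)

Result:
COUNT(*)
--------
2       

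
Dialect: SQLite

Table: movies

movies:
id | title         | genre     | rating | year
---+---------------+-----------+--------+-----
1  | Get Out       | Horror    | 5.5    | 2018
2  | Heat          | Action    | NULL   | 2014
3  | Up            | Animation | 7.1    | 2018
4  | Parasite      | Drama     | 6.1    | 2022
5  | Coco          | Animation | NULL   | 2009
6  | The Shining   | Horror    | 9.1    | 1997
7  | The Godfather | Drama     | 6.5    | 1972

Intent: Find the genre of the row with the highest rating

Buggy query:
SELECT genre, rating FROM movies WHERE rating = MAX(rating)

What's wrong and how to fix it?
Bug: WHERE is evaluated per row; an aggregate over the whole table isn't defined there

Fix: Use a subquery: WHERE rating = (SELECT MAX(rating) FROM movies)

Corrected query:
SELECT genre, rating FROM movies WHERE rating = (SELECT MAX(rating) FROM movies)

Result:
genre  | rating
-------+-------
Horror | 9.1   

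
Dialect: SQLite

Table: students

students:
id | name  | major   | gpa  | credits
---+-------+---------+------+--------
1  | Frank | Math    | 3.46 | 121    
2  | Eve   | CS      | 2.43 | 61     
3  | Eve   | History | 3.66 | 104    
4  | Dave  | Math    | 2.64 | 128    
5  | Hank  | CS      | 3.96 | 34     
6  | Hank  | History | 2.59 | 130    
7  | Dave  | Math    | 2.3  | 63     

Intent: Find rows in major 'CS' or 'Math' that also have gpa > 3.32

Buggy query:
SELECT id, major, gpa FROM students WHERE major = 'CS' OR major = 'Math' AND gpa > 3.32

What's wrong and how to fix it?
Bug: AND binds tighter than OR, so this parses as major = 'CS' OR (major = 'Math' AND gpa > 3.32)

Fix: Group the OR with parentheses (or use IN), then AND the threshold

Corrected query:
SELECT id, major, gpa FROM students WHERE (major = 'CS' OR major = 'Math') AND gpa > 3.32

Result:
id | major | gpa 
---+-------+-----
1  | Math  | 3.46
5  | CS    | 3.96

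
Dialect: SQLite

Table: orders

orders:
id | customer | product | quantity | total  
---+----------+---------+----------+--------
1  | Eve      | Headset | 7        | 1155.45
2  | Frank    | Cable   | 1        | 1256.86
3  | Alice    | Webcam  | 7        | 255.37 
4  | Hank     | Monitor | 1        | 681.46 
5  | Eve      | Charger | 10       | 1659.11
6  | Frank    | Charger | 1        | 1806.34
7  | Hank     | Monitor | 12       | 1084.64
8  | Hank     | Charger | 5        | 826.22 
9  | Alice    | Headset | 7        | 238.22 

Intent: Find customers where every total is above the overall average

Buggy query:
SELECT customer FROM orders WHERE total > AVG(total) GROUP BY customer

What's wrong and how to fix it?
Bug: WHERE evaluates per row before aggregation, so AVG() is unavailable

Fix: Compute the overall average in a scalar subquery and compare each group's MIN against it in HAVING

Corrected query:
SELECT customer FROM orders GROUP BY customer HAVING MIN(total) > (SELECT AVG(total) FROM orders)

Result:
customer
--------
Eve     
Frank   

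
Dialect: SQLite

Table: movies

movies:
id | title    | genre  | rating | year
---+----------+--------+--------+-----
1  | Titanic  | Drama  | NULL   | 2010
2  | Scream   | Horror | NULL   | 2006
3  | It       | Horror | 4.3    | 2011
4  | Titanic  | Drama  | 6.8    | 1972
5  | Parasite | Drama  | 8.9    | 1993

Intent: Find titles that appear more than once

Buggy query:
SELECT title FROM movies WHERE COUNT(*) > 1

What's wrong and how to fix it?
Bug: COUNT(*) is an aggregate and cannot be used in WHERE

Fix: Group first, then use HAVING for the count condition

Corrected query:
SELECT title FROM movies GROUP BY title HAVING COUNT(*) > 1

Result:
title  
-------
Titanic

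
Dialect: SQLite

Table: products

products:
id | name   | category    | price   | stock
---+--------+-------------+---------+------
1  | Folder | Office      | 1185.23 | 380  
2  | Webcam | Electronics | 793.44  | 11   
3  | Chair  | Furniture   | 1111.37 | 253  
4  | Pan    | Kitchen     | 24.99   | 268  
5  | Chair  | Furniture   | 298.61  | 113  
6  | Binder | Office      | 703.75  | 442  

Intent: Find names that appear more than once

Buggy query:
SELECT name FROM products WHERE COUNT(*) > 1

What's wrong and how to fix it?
Bug: WHERE can't reference COUNT(*); aggregates are computed after WHERE

Fix: GROUP BY name, then filter groups with HAVING COUNT(*) > 1

Corrected query:
SELECT name FROM products GROUP BY name HAVING COUNT(*) > 1

Result:
name 
-----
Chair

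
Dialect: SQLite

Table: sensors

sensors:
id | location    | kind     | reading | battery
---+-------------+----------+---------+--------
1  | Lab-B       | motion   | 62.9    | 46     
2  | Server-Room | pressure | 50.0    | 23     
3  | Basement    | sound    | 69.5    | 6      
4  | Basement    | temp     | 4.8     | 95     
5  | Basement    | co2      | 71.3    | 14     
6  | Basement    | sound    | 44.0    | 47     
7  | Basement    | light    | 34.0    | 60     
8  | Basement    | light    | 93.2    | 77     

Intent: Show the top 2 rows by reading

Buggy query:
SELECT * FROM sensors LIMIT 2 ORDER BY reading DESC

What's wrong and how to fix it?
Bug: LIMIT must come after ORDER BY

Fix: Sort with ORDER BY, then apply LIMIT

Corrected query:
SELECT * FROM sensors ORDER BY reading DESC LIMIT 2

Result:
id | location | kind  | reading | battery
---+----------+-------+---------+--------
8  | Basement | light | 93.2    | 77     
5  | Basement | co2   | 71.3    | 14     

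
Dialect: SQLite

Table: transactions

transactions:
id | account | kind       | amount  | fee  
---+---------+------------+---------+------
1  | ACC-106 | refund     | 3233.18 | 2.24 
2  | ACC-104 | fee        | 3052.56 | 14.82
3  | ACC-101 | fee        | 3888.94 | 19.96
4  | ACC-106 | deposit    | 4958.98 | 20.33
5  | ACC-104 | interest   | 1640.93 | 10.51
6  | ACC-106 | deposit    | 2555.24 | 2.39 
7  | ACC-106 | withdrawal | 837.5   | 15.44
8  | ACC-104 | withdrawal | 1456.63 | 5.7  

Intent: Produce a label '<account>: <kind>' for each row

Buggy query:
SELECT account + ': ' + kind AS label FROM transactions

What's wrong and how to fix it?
Bug: SQLite uses || for string concatenation; + coerces text to numbers (yielding 0)

Fix: Use the || operator for string concatenation

Corrected query:
SELECT account || ': ' || kind AS label FROM transactions

Result:
label              
-------------------
ACC-106: refund    
ACC-104: fee       
ACC-101: fee       
ACC-106: deposit   
ACC-104: interest  
ACC-106: deposit   
ACC-106: withdrawal
ACC-104: withdrawal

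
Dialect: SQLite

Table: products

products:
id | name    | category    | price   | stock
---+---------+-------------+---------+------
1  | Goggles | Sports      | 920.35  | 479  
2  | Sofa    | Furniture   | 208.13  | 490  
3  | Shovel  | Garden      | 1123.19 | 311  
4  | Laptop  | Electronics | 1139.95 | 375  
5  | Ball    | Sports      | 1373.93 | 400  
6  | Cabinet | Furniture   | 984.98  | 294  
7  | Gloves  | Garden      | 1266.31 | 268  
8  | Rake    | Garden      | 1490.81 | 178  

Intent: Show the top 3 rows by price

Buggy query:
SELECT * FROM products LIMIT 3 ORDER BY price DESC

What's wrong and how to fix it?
Bug: ORDER BY cannot follow LIMIT; LIMIT is the final clause

Fix: Sort with ORDER BY, then apply LIMIT

Corrected query:
SELECT * FROM products ORDER BY price DESC LIMIT 3

Result:
id | name   | category | price   | stock
---+--------+----------+---------+------
8  | Rake   | Garden   | 1490.81 | 178  
5  | Ball   | Sports   | 1373.93 | 400  
7  | Gloves | Garden   | 1266.31 | 268  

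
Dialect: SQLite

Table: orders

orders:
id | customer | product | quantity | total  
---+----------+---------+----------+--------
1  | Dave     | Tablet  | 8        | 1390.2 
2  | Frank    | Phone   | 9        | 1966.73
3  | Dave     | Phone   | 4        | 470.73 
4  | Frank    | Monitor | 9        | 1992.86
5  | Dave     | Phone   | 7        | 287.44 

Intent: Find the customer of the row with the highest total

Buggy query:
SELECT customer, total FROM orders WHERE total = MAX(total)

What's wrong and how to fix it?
Bug: WHERE is evaluated per row; an aggregate over the whole table isn't defined there

Fix: Use a subquery: WHERE total = (SELECT MAX(total) FROM orders)

Corrected query:
SELECT customer, total FROM orders WHERE total = (SELECT MAX(total) FROM orders)

Result:
customer | total  
---------+--------
Frank    | 1992.86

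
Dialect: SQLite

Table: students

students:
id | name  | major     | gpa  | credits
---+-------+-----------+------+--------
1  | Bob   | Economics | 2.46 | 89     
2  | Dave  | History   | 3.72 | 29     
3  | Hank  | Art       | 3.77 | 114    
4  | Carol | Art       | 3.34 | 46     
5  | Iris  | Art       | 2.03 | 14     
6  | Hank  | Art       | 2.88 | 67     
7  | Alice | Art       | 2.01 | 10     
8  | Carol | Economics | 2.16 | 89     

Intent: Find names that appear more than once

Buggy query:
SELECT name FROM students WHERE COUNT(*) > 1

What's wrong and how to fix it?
Bug: COUNT(*) is an aggregate and cannot be used in WHERE

Fix: GROUP BY name, then filter groups with HAVING COUNT(*) > 1

Corrected query:
SELECT name FROM students GROUP BY name HAVING COUNT(*) > 1

Result:
name 
-----
Carol
Hank 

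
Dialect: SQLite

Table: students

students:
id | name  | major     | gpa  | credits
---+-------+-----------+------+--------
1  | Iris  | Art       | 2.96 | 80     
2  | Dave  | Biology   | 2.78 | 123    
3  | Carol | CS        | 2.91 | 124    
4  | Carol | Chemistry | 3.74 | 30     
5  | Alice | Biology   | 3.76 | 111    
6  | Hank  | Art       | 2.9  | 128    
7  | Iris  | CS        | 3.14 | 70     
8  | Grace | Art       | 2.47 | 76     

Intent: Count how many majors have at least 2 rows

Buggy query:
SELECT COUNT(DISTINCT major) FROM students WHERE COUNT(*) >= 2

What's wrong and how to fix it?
Bug: COUNT(*) cannot appear in WHERE; the per-group count doesn't exist yet

Fix: Use a subquery that GROUPs and filters with HAVING, then count its rows

Corrected query:
SELECT COUNT(*) FROM (SELECT major FROM students GROUP BY major HAVING COUNT(*) >= 2)

Result:
COUNT(*)
--------
3       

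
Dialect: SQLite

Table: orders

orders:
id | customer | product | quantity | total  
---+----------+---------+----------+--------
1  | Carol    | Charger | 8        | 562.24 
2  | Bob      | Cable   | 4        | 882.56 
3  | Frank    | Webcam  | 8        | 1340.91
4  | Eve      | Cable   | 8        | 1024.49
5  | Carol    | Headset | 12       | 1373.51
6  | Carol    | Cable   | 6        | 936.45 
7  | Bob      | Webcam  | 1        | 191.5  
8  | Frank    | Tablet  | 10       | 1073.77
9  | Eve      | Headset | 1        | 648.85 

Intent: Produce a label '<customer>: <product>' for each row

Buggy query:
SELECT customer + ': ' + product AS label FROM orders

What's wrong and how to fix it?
Bug: SQLite uses || for string concatenation; + coerces text to numbers (yielding 0)

Fix: Use the || operator for string concatenation

Corrected query:
SELECT customer || ': ' || product AS label FROM orders

Result:
label         
--------------
Carol: Charger
Bob: Cable    
Frank: Webcam 
Eve: Cable    
Carol: Headset
Carol: Cable  
Bob: Webcam   
Frank: Tablet 
Eve: Headset  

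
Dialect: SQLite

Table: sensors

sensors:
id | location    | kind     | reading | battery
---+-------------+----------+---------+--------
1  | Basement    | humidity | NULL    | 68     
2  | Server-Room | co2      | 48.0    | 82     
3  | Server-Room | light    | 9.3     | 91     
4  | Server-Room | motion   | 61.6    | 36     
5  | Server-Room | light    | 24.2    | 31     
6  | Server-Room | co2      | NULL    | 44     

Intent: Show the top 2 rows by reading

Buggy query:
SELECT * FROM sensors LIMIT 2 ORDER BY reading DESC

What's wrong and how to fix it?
Bug: ORDER BY cannot follow LIMIT; LIMIT is the final clause

Fix: Sort with ORDER BY, then apply LIMIT

Corrected query:
SELECT * FROM sensors ORDER BY reading DESC LIMIT 2

Result:
id | location    | kind   | reading | battery
---+-------------+--------+---------+--------
4  | Server-Room | motion | 61.6    | 36     
2  | Server-Room | co2    | 48      | 82     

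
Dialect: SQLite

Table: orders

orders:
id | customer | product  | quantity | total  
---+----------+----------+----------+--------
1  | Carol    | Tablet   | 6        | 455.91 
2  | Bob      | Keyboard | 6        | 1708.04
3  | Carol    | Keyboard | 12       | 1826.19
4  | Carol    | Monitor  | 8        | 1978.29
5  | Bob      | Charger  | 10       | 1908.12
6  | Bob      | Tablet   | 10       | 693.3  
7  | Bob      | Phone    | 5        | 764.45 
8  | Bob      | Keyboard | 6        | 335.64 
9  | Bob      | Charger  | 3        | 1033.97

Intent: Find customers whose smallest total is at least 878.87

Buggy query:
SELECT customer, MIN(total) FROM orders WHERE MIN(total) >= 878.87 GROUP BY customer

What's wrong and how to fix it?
Bug: MIN() in WHERE is a misuse of aggregate

Fix: Replace WHERE with HAVING after the GROUP BY

Corrected query:
SELECT customer, MIN(total) FROM orders GROUP BY customer HAVING MIN(total) >= 878.87

Result:
(no rows)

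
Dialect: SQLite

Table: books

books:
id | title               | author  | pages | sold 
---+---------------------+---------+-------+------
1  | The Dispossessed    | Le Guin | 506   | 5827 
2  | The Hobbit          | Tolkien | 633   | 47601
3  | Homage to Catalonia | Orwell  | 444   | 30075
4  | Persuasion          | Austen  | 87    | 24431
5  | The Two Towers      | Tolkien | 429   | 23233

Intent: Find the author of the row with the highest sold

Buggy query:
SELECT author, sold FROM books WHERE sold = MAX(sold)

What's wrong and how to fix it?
Bug: MAX(sold) is an aggregate and cannot be used directly in WHERE

Fix: Wrap MAX in a scalar subquery so WHERE compares against a single value

Corrected query:
SELECT author, sold FROM books WHERE sold = (SELECT MAX(sold) FROM books)

Result:
author  | sold 
--------+------
Tolkien | 47601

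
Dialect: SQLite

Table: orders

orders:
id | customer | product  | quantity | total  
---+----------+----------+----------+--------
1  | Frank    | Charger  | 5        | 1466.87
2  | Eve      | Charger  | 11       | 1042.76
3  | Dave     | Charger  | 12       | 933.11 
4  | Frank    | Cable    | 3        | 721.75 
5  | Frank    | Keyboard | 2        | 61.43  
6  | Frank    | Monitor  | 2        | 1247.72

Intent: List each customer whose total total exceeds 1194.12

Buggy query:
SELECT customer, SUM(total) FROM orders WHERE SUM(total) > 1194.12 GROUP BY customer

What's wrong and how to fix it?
Bug: WHERE runs before GROUP BY, so aggregates aren't available there

Fix: Move the aggregate condition to a HAVING clause

Corrected query:
SELECT customer, SUM(total) FROM orders GROUP BY customer HAVING SUM(total) > 1194.12

Result:
customer | SUM(total)
---------+-----------
Frank    | 3497.77   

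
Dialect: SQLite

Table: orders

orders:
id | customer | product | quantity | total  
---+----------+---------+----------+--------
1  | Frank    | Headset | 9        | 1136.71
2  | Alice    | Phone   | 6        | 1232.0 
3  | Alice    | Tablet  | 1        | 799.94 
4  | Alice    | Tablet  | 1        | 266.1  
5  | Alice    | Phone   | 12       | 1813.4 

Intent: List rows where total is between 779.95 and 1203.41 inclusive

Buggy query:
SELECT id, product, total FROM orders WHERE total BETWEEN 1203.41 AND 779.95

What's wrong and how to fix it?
Bug: The bounds are reversed; BETWEEN a AND b requires a <= b to match anything

Fix: Swap the bounds so the smaller value comes first

Corrected query:
SELECT id, product, total FROM orders WHERE total BETWEEN 779.95 AND 1203.41

Result:
id | product | total  
---+---------+--------
1  | Headset | 1136.71
3  | Tablet  | 799.94 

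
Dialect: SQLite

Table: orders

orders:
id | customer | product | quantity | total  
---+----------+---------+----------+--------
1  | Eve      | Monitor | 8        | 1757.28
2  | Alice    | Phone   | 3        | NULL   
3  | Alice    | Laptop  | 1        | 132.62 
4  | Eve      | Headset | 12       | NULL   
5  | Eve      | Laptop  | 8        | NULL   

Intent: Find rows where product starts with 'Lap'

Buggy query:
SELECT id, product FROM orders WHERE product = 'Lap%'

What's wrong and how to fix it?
Bug: Wildcards only work with LIKE; '=' treats '%' as a literal character

Fix: Replace '=' with LIKE so 'Lap%' is treated as a pattern

Corrected query:
SELECT id, product FROM orders WHERE product LIKE 'Lap%'

Result:
id | product
---+--------
3  | Laptop 
5  | Laptop 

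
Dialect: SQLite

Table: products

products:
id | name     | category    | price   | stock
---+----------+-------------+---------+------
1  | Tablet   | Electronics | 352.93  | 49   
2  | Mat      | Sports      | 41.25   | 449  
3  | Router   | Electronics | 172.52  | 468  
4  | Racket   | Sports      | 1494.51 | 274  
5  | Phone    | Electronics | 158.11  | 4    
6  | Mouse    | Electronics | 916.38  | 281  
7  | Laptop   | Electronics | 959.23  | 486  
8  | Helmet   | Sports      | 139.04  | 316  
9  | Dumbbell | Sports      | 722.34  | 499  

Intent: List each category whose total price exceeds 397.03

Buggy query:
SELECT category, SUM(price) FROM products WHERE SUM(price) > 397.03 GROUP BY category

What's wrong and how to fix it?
Bug: WHERE runs before GROUP BY, so aggregates aren't available there

Fix: Move the aggregate condition to a HAVING clause

Corrected query:
SELECT category, SUM(price) FROM products GROUP BY category HAVING SUM(price) > 397.03

Result:
category    | SUM(price)
------------+-----------
Electronics | 2559.17   
Sports      | 2397.14   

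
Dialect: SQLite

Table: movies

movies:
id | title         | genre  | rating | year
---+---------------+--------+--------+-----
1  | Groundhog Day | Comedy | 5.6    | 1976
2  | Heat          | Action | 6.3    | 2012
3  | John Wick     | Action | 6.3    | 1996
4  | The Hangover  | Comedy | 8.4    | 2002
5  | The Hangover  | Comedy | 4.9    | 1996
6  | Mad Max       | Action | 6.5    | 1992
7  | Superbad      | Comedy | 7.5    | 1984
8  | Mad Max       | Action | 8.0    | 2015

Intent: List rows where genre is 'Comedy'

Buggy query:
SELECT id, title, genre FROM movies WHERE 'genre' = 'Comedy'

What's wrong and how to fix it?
Bug: 'genre' in single quotes is a string literal, not the column; the comparison is literal-vs-literal and never true

Fix: Reference the column as genre without single quotes

Corrected query:
SELECT id, title, genre FROM movies WHERE genre = 'Comedy'

Result:
id | title         | genre 
---+---------------+-------
1  | Groundhog Day | Comedy
4  | The Hangover  | Comedy
5  | The Hangover  | Comedy
7  | Superbad      | Comedy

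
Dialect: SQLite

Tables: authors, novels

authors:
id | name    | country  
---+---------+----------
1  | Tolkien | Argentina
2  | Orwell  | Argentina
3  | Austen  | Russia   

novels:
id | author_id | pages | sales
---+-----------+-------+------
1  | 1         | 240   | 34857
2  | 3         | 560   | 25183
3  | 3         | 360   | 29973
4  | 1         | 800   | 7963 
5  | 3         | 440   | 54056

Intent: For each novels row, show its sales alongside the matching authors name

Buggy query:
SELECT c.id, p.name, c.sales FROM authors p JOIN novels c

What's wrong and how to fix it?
Bug: Missing join condition: each novels row is matched to all authors rows instead of just its own

Fix: Add ON c.author_id = p.id to the JOIN

Corrected query:
SELECT c.id, p.name, c.sales FROM authors p JOIN novels c ON c.author_id = p.id

Result:
id | name    | sales
---+---------+------
1  | Tolkien | 34857
2  | Austen  | 25183
3  | Austen  | 29973
4  | Tolkien | 7963 
5  | Austen  | 54056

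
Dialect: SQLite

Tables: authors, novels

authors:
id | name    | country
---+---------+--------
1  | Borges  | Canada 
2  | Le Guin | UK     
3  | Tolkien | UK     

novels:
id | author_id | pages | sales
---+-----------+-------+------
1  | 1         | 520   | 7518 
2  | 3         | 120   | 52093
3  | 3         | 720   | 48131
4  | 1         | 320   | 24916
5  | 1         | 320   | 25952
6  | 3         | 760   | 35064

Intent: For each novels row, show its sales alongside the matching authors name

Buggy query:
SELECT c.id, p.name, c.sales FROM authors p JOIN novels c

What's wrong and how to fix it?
Bug: JOIN with no ON clause produces a cartesian product; every novels row pairs with every authors row

Fix: Add ON c.author_id = p.id to the JOIN

Corrected query:
SELECT c.id, p.name, c.sales FROM authors p JOIN novels c ON c.author_id = p.id

Result:
id | name    | sales
---+---------+------
1  | Borges  | 7518 
2  | Tolkien | 52093
3  | Tolkien | 48131
4  | Borges  | 24916
5  | Borges  | 25952
6  | Tolkien | 35064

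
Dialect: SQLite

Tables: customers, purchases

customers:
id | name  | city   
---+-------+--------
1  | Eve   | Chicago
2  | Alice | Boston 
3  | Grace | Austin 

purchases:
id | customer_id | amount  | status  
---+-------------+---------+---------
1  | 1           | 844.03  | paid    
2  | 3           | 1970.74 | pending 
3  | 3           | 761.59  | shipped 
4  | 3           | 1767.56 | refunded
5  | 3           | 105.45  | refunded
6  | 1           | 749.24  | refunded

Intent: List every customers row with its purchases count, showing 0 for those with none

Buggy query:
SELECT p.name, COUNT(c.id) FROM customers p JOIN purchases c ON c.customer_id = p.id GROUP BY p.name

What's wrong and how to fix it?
Bug: An inner join excludes parents with zero children

Fix: Use LEFT JOIN so parents without children still appear (COUNT(c.id) gives 0)

Corrected query:
SELECT p.name, COUNT(c.id) FROM customers p LEFT JOIN purchases c ON c.customer_id = p.id GROUP BY p.name

Result:
name  | COUNT(c.id)
------+------------
Alice | 0          
Eve   | 2          
Grace | 4          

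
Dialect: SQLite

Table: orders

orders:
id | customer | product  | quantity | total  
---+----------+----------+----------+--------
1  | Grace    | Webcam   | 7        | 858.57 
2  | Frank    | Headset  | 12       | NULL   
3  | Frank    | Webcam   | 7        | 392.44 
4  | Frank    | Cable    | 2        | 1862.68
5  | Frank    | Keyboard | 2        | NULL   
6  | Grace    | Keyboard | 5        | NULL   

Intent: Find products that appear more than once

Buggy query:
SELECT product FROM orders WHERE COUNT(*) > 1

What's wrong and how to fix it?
Bug: WHERE can't reference COUNT(*); aggregates are computed after WHERE

Fix: GROUP BY product, then filter groups with HAVING COUNT(*) > 1

Corrected query:
SELECT product FROM orders GROUP BY product HAVING COUNT(*) > 1

Result:
product 
--------
Keyboard
Webcam  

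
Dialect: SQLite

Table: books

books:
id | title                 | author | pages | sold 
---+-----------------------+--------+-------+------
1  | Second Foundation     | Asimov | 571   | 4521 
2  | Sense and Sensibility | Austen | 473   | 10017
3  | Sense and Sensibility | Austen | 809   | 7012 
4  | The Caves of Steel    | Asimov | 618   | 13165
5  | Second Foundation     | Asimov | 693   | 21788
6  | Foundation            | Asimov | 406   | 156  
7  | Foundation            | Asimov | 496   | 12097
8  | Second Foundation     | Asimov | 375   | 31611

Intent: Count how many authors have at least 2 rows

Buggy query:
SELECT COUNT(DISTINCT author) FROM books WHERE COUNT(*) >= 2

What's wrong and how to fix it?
Bug: WHERE filters individual rows, not groups, so a group-level COUNT is invalid there

Fix: Group first with HAVING COUNT(*) >= 2, then COUNT the resulting groups

Corrected query:
SELECT COUNT(*) FROM (SELECT author FROM books GROUP BY author HAVING COUNT(*) >= 2)

Result:
COUNT(*)
--------
2       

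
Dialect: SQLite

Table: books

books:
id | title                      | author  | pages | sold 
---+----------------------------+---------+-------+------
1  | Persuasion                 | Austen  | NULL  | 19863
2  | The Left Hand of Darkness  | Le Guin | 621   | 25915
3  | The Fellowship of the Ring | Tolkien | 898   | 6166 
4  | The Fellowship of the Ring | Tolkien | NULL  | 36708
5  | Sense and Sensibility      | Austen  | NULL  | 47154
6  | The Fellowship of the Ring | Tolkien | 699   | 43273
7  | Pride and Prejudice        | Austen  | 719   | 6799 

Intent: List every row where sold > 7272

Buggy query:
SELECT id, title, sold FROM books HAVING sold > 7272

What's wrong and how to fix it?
Bug: HAVING filters the output of aggregation, but this query has no GROUP BY and no aggregate functions, so SQLite rejects it (HAVING clause on a non-aggregate query); the condition here is per row

Fix: Replace HAVING with WHERE since the condition applies to individual rows

Corrected query:
SELECT id, title, sold FROM books WHERE sold > 7272

Result:
id | title                      | sold 
---+----------------------------+------
1  | Persuasion                 | 19863
2  | The Left Hand of Darkness  | 25915
4  | The Fellowship of the Ring | 36708
5  | Sense and Sensibility      | 47154
6  | The Fellowship of the Ring | 43273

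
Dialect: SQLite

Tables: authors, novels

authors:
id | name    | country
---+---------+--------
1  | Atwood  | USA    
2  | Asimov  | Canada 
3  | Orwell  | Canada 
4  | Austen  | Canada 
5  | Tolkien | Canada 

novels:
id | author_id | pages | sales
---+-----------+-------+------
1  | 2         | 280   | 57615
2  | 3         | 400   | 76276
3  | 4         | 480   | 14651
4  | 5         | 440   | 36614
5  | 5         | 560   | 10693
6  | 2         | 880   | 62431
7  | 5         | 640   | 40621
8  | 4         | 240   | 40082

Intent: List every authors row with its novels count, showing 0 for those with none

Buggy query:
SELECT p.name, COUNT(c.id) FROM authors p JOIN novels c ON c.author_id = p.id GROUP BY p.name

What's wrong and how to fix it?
Bug: INNER JOIN drops authors rows that have no matching novels rows

Fix: Switch to LEFT JOIN to retain unmatched parent rows

Corrected query:
SELECT p.name, COUNT(c.id) FROM authors p LEFT JOIN novels c ON c.author_id = p.id GROUP BY p.name

Result:
name    | COUNT(c.id)
--------+------------
Asimov  | 2          
Atwood  | 0          
Austen  | 2          
Orwell  | 1          
Tolkien | 3          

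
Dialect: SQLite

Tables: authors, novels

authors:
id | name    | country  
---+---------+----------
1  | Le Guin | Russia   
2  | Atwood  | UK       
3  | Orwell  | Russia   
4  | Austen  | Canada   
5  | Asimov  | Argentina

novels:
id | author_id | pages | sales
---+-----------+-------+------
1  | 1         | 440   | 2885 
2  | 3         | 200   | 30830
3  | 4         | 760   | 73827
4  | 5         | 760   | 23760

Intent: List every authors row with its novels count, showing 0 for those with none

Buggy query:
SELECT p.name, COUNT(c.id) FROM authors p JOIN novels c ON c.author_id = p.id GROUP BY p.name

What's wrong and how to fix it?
Bug: INNER JOIN drops authors rows that have no matching novels rows

Fix: Use LEFT JOIN so parents without children still appear (COUNT(c.id) gives 0)

Corrected query:
SELECT p.name, COUNT(c.id) FROM authors p LEFT JOIN novels c ON c.author_id = p.id GROUP BY p.name

Result:
name    | COUNT(c.id)
--------+------------
Asimov  | 1          
Atwood  | 0          
Austen  | 1          
Le Guin | 1          
Orwell  | 1          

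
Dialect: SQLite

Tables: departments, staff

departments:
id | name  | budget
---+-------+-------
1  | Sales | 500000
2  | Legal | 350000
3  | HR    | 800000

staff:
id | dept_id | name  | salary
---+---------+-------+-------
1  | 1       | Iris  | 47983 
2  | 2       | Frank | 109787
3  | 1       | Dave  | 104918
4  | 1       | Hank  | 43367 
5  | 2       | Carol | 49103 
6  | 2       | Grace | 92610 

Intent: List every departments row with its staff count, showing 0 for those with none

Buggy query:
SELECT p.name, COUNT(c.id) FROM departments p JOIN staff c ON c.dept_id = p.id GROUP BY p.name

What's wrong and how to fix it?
Bug: INNER JOIN drops departments rows that have no matching staff rows

Fix: Switch to LEFT JOIN to retain unmatched parent rows

Corrected query:
SELECT p.name, COUNT(c.id) FROM departments p LEFT JOIN staff c ON c.dept_id = p.id GROUP BY p.name

Result:
name  | COUNT(c.id)
------+------------
HR    | 0          
Legal | 3          
Sales | 3          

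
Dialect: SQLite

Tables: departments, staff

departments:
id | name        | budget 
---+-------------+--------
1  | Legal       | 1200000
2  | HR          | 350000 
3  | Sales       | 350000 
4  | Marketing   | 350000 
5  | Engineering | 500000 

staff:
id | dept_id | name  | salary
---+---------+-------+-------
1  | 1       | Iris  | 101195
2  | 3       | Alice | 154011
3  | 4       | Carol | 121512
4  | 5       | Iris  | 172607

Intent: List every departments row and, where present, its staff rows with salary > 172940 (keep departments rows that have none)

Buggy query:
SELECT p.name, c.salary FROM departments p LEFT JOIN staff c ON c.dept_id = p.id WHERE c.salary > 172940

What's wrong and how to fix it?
Bug: A WHERE condition on the right-hand table after LEFT JOIN drops unmatched parents

Fix: Move the right-table condition into the ON clause so unmatched parents are kept

Corrected query:
SELECT p.name, c.salary FROM departments p LEFT JOIN staff c ON c.dept_id = p.id AND c.salary > 172940

Result:
name        | salary
------------+-------
Legal       | NULL  
HR          | NULL  
Sales       | NULL  
Marketing   | NULL  
Engineering | NULL  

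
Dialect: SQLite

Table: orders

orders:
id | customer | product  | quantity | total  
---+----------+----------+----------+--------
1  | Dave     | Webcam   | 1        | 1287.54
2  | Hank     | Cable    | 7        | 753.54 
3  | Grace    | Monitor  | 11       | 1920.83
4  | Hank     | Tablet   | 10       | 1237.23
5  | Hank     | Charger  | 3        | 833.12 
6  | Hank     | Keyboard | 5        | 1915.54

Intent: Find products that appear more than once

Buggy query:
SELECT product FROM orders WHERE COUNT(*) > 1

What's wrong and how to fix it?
Bug: COUNT(*) is an aggregate and cannot be used in WHERE

Fix: Group first, then use HAVING for the count condition

Corrected query:
SELECT product FROM orders GROUP BY product HAVING COUNT(*) > 1

Result:
(no rows)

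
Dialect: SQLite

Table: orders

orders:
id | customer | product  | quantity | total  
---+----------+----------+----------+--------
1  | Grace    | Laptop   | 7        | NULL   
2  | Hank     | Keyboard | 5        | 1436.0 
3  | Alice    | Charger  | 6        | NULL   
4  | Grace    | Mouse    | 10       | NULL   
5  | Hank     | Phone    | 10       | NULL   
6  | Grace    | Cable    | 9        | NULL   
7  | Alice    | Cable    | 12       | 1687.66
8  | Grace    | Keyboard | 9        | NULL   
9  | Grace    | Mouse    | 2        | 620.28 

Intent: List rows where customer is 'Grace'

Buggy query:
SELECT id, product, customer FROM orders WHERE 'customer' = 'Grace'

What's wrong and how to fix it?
Bug: 'customer' in single quotes is a string literal, not the column; the comparison is literal-vs-literal and never true

Fix: Remove the quotes around the column name (or use double quotes for an identifier)

Corrected query:
SELECT id, product, customer FROM orders WHERE customer = 'Grace'

Result:
id | product  | customer
---+----------+---------
1  | Laptop   | Grace   
4  | Mouse    | Grace   
6  | Cable    | Grace   
8  | Keyboard | Grace   
9  | Mouse    | Grace   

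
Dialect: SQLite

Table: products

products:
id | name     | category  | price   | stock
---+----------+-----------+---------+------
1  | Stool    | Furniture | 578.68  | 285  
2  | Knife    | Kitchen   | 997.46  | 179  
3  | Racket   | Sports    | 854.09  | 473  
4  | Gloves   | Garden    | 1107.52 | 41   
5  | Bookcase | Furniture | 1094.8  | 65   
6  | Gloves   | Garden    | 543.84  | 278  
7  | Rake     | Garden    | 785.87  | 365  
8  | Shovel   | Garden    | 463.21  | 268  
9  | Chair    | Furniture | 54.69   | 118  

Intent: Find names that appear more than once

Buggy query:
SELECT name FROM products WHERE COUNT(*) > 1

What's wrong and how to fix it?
Bug: WHERE can't reference COUNT(*); aggregates are computed after WHERE

Fix: GROUP BY name, then filter groups with HAVING COUNT(*) > 1

Corrected query:
SELECT name FROM products GROUP BY name HAVING COUNT(*) > 1

Result:
name  
------
Gloves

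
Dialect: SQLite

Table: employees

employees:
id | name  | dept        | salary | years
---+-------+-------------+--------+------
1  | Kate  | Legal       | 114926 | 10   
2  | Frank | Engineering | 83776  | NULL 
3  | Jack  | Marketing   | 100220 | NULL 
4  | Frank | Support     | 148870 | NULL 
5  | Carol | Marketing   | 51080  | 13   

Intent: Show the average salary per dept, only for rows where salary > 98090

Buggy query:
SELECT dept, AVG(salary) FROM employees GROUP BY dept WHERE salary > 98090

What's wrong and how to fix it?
Bug: Row-level WHERE must come before GROUP BY in the clause order

Fix: Place WHERE between FROM and GROUP BY

Corrected query:
SELECT dept, AVG(salary) FROM employees WHERE salary > 98090 GROUP BY dept

Result:
dept      | AVG(salary)
----------+------------
Legal     | 114926     
Marketing | 100220     
Support   | 148870     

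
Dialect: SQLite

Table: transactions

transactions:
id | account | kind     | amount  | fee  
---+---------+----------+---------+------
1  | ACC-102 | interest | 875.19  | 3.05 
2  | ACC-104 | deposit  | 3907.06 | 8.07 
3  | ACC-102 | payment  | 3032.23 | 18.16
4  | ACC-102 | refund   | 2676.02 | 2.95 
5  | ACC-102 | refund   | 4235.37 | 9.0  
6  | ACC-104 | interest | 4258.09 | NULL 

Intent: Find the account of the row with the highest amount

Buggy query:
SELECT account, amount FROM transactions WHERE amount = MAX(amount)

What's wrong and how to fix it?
Bug: WHERE is evaluated per row; an aggregate over the whole table isn't defined there

Fix: Use a subquery: WHERE amount = (SELECT MAX(amount) FROM transactions)

Corrected query:
SELECT account, amount FROM transactions WHERE amount = (SELECT MAX(amount) FROM transactions)

Result:
account | amount 
--------+--------
ACC-104 | 4258.09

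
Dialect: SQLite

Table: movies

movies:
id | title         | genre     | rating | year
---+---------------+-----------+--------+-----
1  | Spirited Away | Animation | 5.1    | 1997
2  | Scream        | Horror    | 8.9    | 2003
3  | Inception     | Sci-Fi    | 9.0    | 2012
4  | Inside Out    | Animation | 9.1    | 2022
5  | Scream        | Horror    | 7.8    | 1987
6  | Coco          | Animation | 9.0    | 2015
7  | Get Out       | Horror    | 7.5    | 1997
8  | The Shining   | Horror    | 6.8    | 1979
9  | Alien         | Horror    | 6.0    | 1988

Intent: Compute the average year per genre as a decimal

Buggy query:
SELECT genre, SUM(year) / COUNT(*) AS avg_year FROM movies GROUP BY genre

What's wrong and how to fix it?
Bug: Both operands are integers, so '/' performs integer division and truncates

Fix: Multiply by 1.0 (or CAST to REAL) to force floating-point division

Corrected query:
SELECT genre, SUM(year) * 1.0 / COUNT(*) AS avg_year FROM movies GROUP BY genre

Result:
genre     | avg_year   
----------+------------
Animation | 2011.333333
Horror    | 1990.8     
Sci-Fi    | 2012       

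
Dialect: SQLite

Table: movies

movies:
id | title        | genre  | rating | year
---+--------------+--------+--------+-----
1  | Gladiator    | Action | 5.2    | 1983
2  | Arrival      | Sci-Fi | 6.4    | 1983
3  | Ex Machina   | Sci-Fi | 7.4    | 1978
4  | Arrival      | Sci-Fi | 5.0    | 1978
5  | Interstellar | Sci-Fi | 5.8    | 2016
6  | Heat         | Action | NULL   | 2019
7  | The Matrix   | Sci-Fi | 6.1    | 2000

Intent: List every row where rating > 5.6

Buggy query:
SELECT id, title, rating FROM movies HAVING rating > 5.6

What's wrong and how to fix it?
Bug: This is a non-aggregate query (no GROUP BY, no aggregates), so in SQLite the HAVING clause is invalid here; a row-level condition belongs in WHERE

Fix: Replace HAVING with WHERE since the condition applies to individual rows

Corrected query:
SELECT id, title, rating FROM movies WHERE rating > 5.6

Result:
id | title        | rating
---+--------------+-------
2  | Arrival      | 6.4   
3  | Ex Machina   | 7.4   
5  | Interstellar | 5.8   
7  | The Matrix   | 6.1   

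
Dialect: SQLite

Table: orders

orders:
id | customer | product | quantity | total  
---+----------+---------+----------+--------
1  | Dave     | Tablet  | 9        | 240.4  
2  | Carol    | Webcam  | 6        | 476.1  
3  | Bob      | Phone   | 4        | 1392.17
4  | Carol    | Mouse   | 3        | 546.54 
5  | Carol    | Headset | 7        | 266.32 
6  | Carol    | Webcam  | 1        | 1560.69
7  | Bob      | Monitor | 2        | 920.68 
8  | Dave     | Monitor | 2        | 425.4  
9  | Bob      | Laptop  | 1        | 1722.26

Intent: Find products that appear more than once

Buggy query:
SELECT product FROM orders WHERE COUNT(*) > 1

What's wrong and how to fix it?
Bug: WHERE can't reference COUNT(*); aggregates are computed after WHERE

Fix: GROUP BY product, then filter groups with HAVING COUNT(*) > 1

Corrected query:
SELECT product FROM orders GROUP BY product HAVING COUNT(*) > 1

Result:
product
-------
Monitor
Webcam 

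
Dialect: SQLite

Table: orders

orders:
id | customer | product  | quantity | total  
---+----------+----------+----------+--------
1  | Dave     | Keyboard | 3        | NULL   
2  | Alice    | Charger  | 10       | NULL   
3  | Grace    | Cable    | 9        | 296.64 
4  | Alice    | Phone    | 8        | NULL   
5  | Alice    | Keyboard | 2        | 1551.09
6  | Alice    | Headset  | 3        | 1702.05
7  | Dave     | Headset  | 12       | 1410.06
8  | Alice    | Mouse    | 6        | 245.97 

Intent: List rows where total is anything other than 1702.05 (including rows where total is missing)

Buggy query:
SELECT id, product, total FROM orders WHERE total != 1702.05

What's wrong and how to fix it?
Bug: 'total != 1702.05' is unknown when total is NULL, so NULL rows are silently excluded

Fix: Add an explicit OR total IS NULL to include the missing-value rows

Corrected query:
SELECT id, product, total FROM orders WHERE total != 1702.05 OR total IS NULL

Result:
id | product  | total  
---+----------+--------
1  | Keyboard | NULL   
2  | Charger  | NULL   
3  | Cable    | 296.64 
4  | Phone    | NULL   
5  | Keyboard | 1551.09
7  | Headset  | 1410.06
8  | Mouse    | 245.97 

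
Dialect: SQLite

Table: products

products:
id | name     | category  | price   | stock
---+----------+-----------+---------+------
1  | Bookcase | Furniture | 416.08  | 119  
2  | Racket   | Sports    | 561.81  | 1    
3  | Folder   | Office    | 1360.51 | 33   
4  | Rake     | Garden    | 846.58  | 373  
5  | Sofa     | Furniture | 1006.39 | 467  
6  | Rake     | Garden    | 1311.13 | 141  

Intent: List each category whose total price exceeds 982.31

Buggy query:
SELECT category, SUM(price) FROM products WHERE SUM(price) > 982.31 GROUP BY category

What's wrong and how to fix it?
Bug: SUM(price) is an aggregate, but WHERE filters rows before aggregation

Fix: Use HAVING (which filters groups after aggregation) instead of WHERE

Corrected query:
SELECT category, SUM(price) FROM products GROUP BY category HAVING SUM(price) > 982.31

Result:
category  | SUM(price)
----------+-----------
Furniture | 1422.47   
Garden    | 2157.71   
Office    | 1360.51   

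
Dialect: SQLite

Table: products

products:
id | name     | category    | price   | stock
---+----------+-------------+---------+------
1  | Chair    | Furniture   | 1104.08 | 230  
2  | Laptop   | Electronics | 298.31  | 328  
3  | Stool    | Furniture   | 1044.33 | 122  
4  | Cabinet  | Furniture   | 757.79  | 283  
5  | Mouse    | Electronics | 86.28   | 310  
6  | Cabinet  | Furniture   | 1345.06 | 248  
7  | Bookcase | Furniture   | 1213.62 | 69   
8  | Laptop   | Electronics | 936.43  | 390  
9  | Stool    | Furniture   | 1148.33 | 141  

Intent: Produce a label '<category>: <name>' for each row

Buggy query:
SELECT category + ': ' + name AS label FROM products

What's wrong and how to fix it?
Bug: SQLite uses || for string concatenation; + coerces text to numbers (yielding 0)

Fix: Replace + with || to concatenate text

Corrected query:
SELECT category || ': ' || name AS label FROM products

Result:
label              
-------------------
Furniture: Chair   
Electronics: Laptop
Furniture: Stool   
Furniture: Cabinet 
Electronics: Mouse 
Furniture: Cabinet 
Furniture: Bookcase
Electronics: Laptop
Furniture: Stool   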